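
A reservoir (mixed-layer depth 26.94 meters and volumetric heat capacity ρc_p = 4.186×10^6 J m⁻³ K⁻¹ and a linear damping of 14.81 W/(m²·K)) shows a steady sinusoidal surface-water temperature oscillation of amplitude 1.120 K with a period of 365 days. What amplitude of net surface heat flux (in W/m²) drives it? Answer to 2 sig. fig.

Areal heat capacity C = ρc_p × D = 4.186×10^6 × 26.94 = 1.13×10^8 J/(m²·K).
ω = 2π / 3.15×10^7 s = 1.99×10^-7 s⁻¹.
√((Cω)² + λ²) = √((22.5)² + 14.81²) = 26.9 W/(m²·K).
F₀ = A × √((Cω)²+λ²) = 1.120 × 26.9 = 30.1 W/m².

30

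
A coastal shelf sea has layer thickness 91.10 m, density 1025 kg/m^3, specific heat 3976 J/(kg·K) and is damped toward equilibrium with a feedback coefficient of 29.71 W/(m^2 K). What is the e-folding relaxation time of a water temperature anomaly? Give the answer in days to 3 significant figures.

Areal heat capacity C = ρ c_p D = 1025 × 3976 × 91.10 = 3.71×10^8 J/(m²·K).
Relaxation time τ = C / λ = 3.71×10^8 / 29.71 = 1.25×10^7 s.
In days: 1.25×10^7 s / (86400 s/day) = 145 days.

145 days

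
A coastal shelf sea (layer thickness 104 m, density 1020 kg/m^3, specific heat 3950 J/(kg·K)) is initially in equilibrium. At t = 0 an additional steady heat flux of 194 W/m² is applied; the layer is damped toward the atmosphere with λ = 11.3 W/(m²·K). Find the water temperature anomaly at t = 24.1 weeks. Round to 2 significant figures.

5.6 K

Areal heat capacity C = ρ c_p D = 1020 × 3950 × 104 = 4.19×10^8 J/(m^2 K).
τ = C / λ = 4.19×10^8 / 11.3 = 3.71×10^7 s.
Equilibrium anomaly ΔT_eq = F / λ = 194 / 11.3 = 17.2 K.
t = 24.1 weeks = 1.46×10^7 s, so t/τ = 0.393.
ΔT(t) = ΔT_eq (1 − e^(−t/τ)) = 17.2 × (1 − e^−0.393) = 5.58 K.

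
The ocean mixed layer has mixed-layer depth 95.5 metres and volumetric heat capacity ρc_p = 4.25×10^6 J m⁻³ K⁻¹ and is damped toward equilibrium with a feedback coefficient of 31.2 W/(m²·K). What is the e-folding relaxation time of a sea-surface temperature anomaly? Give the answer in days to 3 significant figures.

Areal heat capacity C = ρc_p × D = 4.25×10^6 × 95.5 = 4.06×10^8 J m⁻² K⁻¹.
Relaxation time τ = C / λ = 4.06×10^8 / 31.2 = 1.30×10^7 s.
In days: 1.30×10^7 s / (86400 s/day) = 151 days.

151 days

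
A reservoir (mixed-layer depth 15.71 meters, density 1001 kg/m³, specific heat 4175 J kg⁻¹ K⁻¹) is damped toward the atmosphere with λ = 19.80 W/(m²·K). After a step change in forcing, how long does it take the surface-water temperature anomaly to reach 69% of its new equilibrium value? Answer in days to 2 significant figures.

45 days

Areal heat capacity C = ρ c_p D = 1001 × 4175 × 15.71 = 6.57×10^7 J/(m²·K).
τ = C / λ = 6.57×10^7 / 19.80 = 3.32×10^6 s.
Fraction reached: 1 − e^(−t/τ) = 0.69 ⇒ t = −τ ln(1 − 0.69) = τ × 1.17.
t = 3.88×10^6 s = 44.9 days.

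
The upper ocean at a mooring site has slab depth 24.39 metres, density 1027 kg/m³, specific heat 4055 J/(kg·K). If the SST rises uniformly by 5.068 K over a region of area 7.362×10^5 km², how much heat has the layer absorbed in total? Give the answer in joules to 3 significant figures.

3.79×10^20 J

Areal heat capacity C = ρ c_p D = 1027 × 4055 × 24.39 = 1.02×10^8 J/(m²·K).
Heat per unit area: q = C ΔT = 1.02×10^8 × 5.068 = 5.15×10^8 J/m².
Total heat: Q = q × A = 5.15×10^8 × (7.362×10^5 × 10⁶ m²) = 3.79×10^20 J.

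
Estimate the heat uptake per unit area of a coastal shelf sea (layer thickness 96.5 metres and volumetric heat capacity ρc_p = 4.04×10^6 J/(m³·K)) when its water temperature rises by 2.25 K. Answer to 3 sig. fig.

8.77×10^8

Areal heat capacity C = ρc_p × D = 4.04×10^6 × 96.5 = 3.90×10^8 J/(m^2 K).
ΔQ = C ΔT = 3.90×10^8 × 2.25 = 8.77×10^8 J/m².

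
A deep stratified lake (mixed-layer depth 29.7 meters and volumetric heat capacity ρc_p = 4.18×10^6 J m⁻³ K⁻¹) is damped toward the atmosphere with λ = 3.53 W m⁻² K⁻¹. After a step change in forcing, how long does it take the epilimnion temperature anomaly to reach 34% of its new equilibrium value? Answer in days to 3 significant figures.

169 days

Areal heat capacity C = ρc_p × D = 4.18×10^6 × 29.7 = 1.24×10^8 J/(m^2 K).
τ = C / λ = 1.24×10^8 / 3.53 = 3.52×10^7 s.
Fraction reached: 1 − e^(−t/τ) = 0.34 ⇒ t = −τ ln(1 − 0.34) = τ × 0.416.
t = 1.46×10^7 s = 169 days.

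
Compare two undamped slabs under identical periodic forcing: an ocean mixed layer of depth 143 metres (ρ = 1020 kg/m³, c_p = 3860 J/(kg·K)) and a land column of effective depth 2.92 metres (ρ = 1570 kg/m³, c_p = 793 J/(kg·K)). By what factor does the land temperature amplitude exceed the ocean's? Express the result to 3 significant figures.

C_ocean = 1020 × 3860 × 143 = 5.63×10^8 J/(m²·K).
C_land = 1570 × 793 × 2.92 = 3.64×10^6 J/(m²·K).
Undamped amplitude ∝ 1/C, so A_land/A_ocean = C_ocean/C_land = 155.

155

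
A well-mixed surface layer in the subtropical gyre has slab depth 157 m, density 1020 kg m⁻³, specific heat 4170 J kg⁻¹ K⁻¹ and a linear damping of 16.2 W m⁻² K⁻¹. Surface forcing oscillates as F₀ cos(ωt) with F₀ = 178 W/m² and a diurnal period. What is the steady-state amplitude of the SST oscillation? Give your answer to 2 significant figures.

0.0037 K

Areal heat capacity C = ρ c_p D = 1020 × 4170 × 157 = 6.68×10^8 J/(m^2 K).
Angular frequency ω = 2π / T = 2π / 86400 s = 7.27×10^-5 s⁻¹.
√((Cω)² + λ²) = √((48600)² + 16.2²) = 48600 W/(m²·K).
Amplitude A = F₀ / √((Cω)²+λ²) = 178 / 48600 = 0.00367 K.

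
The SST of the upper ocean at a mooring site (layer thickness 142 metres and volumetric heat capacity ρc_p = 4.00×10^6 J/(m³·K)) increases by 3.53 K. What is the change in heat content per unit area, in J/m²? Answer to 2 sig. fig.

Areal heat capacity C = ρc_p × D = 4.00×10^6 × 142 = 5.68×10^8 J/(m^2 K).
ΔQ = C ΔT = 5.68×10^8 × 3.53 = 2.01×10^9 J/m².

2.0×10^9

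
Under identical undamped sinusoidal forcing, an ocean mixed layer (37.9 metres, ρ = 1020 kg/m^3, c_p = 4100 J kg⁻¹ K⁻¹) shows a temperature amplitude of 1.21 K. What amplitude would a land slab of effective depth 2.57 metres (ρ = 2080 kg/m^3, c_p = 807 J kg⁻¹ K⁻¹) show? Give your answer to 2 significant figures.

44 K

C_ocean = 1.58×10^8 J/(m²·K); C_land = 4.31×10^6 J/(m²·K).
A ∝ 1/C ⇒ A_land = A_ocean × C_ocean/C_land = 1.21 × 36.7 = 44.5 K.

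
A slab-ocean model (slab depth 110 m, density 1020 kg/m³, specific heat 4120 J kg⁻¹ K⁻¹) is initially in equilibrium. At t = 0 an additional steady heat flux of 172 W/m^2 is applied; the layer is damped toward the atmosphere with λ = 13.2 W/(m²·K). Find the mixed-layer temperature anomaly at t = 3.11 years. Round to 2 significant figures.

12 K

Areal heat capacity C = ρ c_p D = 1020 × 4120 × 110 = 4.62×10^8 J/(m²·K).
τ = C / λ = 4.62×10^8 / 13.2 = 3.50×10^7 s.
Equilibrium anomaly ΔT_eq = F / λ = 172 / 13.2 = 13.0 K.
t = 3.11 years = 9.81×10^7 s, so t/τ = 2.80.
ΔT(t) = ΔT_eq (1 − e^(−t/τ)) = 13.0 × (1 − e^−2.80) = 12.2 K.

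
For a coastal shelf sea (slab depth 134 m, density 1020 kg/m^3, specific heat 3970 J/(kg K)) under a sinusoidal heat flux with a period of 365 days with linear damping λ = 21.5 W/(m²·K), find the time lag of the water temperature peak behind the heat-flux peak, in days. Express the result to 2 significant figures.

Areal heat capacity C = ρ c_p D = 1020 × 3970 × 134 = 5.43×10^8 J m⁻² K⁻¹.
ω = 2π / 3.15×10^7 s = 1.99×10^-7 s⁻¹.
Phase lag φ = arctan(Cω/λ) = arctan(108/21.5) = 1.37 rad.
Time lag = φ / ω = 1.37 / 1.99×10^-7 = 6.90×10^6 s = 79.8 days.

80 days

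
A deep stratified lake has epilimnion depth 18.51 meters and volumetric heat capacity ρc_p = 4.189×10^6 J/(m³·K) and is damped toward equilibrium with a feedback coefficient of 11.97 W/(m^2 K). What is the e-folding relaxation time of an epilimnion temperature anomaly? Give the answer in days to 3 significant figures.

Areal heat capacity C = ρc_p × D = 4.189×10^6 × 18.51 = 7.75×10^7 J/(m²·K).
Relaxation time τ = C / λ = 7.75×10^7 / 11.97 = 6.48×10^6 s.
In days: 6.48×10^6 s / (86400 s/day) = 75.0 days.

75.0 days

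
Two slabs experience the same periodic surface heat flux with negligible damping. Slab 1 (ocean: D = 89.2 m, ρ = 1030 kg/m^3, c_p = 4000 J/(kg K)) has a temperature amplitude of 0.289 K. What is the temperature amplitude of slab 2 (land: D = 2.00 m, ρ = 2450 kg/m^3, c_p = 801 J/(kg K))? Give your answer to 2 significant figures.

C_ocean = 3.68×10^8 J/(m²·K); C_land = 3.92×10^6 J/(m²·K).
A ∝ 1/C ⇒ A_land = A_ocean × C_ocean/C_land = 0.289 × 93.6 = 27.1 K.

27 K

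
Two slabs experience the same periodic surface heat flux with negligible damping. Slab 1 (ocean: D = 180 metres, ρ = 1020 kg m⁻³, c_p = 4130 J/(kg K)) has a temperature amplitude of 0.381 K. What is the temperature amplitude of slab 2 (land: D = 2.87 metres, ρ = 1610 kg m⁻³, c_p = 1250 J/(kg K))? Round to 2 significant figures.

C_ocean = 7.58×10^8 J/(m²·K); C_land = 5.78×10^6 J/(m²·K).
A ∝ 1/C ⇒ A_land = A_ocean × C_ocean/C_land = 0.381 × 131 = 50.0 K.

50 K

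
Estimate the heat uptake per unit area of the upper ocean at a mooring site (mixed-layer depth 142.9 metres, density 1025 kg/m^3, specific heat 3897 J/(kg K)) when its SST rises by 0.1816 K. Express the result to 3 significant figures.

1.04×10^8

Areal heat capacity C = ρ c_p D = 1025 × 3897 × 142.9 = 5.71×10^8 J/(m^2 K).
ΔQ = C ΔT = 5.71×10^8 × 0.1816 = 1.04×10^8 J/m².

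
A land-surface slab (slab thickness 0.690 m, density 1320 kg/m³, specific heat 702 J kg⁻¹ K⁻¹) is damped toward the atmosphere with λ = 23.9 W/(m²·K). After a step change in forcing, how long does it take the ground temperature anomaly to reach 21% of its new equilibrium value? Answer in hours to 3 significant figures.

Areal heat capacity C = ρ c_p D = 1320 × 702 × 0.690 = 6.39×10^5 J/(m^2 K).
τ = C / λ = 6.39×10^5 / 23.9 = 26800 s.
Fraction reached: 1 − e^(−t/τ) = 0.21 ⇒ t = −τ ln(1 − 0.21) = τ × 0.236.
t = 6310 s = 1.75 hours.

1.75 hours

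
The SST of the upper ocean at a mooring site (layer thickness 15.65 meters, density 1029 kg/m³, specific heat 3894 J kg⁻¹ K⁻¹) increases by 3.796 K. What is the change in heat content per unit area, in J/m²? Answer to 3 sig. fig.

Areal heat capacity C = ρ c_p D = 1029 × 3894 × 15.65 = 6.27×10^7 J/(m²·K).
ΔQ = C ΔT = 6.27×10^7 × 3.796 = 2.38×10^8 J/m².

2.38×10^8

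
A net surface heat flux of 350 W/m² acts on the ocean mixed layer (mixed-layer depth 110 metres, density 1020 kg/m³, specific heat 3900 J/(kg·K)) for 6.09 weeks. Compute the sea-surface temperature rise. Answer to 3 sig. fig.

2.95 K

Areal heat capacity C = ρ c_p D = 1020 × 3900 × 110 = 4.38×10^8 J m⁻² K⁻¹.
Net heat input Q = F Δt = 350 × (6.09 weeks × 6.048×10^5 s/week) = 1.29×10^9 J/m².
ΔT = Q / C = 1.29×10^9 / 4.38×10^8 = 2.95 K.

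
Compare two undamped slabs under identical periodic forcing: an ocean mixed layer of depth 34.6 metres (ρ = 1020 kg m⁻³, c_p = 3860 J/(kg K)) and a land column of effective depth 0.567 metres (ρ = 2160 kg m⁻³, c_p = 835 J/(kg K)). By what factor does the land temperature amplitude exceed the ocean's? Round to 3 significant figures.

133

C_ocean = 1020 × 3860 × 34.6 = 1.36×10^8 J/(m²·K).
C_land = 2160 × 835 × 0.567 = 1.02×10^6 J/(m²·K).
Undamped amplitude ∝ 1/C, so A_land/A_ocean = C_ocean/C_land = 133.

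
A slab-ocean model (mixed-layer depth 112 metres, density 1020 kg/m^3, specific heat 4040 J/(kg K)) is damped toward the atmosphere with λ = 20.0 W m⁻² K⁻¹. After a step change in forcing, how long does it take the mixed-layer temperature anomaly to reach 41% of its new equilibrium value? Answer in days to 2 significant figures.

140 days

Areal heat capacity C = ρ c_p D = 1020 × 4040 × 112 = 4.62×10^8 J/(m^2 K).
τ = C / λ = 4.62×10^8 / 20.0 = 2.31×10^7 s.
Fraction reached: 1 − e^(−t/τ) = 0.41 ⇒ t = −τ ln(1 − 0.41) = τ × 0.528.
t = 1.22×10^7 s = 141 days.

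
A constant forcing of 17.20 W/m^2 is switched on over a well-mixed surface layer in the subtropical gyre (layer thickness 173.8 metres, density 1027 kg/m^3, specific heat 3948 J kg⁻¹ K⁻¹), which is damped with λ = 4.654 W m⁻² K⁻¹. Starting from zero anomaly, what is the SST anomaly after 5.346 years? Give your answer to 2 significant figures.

2.5 K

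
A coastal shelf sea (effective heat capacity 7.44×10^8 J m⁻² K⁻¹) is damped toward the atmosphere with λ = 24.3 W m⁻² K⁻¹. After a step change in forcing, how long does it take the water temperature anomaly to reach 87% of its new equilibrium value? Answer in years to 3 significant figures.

1.98 years

Areal heat capacity C = 7.44×10^8 J m⁻² K⁻¹ (given).
τ = C / λ = 7.44×10^8 / 24.3 = 3.06×10^7 s.
Fraction reached: 1 − e^(−t/τ) = 0.87 ⇒ t = −τ ln(1 − 0.87) = τ × 2.04.
t = 6.25×10^7 s = 1.98 years.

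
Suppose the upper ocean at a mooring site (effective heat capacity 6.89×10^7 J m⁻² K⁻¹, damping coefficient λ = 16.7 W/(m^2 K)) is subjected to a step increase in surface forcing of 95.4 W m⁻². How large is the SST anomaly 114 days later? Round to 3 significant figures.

5.19 K

Areal heat capacity C = 6.89×10^7 J m⁻² K⁻¹ (given).
τ = C / λ = 6.89×10^7 / 16.7 = 4.13×10^6 s.
Equilibrium anomaly ΔT_eq = F / λ = 95.4 / 16.7 = 5.71 K.
t = 114 days = 9.85×10^6 s, so t/τ = 2.39.
ΔT(t) = ΔT_eq (1 − e^(−t/τ)) = 5.71 × (1 − e^−2.39) = 5.19 K.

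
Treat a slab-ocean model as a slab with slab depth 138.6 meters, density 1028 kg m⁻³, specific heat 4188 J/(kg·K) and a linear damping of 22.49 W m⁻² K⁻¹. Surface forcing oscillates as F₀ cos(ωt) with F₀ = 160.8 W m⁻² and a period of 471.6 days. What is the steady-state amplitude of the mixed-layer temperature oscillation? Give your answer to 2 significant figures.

1.7 K

Areal heat capacity C = ρ c_p D = 1028 × 4188 × 138.6 = 5.97×10^8 J m⁻² K⁻¹.
Angular frequency ω = 2π / T = 2π / 4.07×10^7 s = 1.54×10^-7 s⁻¹.
√((Cω)² + λ²) = √((92.0)² + 22.49²) = 94.7 W/(m²·K).
Amplitude A = F₀ / √((Cω)²+λ²) = 160.8 / 94.7 = 1.70 K.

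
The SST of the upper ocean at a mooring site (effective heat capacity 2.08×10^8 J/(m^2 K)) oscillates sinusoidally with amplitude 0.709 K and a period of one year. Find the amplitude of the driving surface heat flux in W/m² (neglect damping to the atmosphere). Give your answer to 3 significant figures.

Areal heat capacity C = 2.08×10^8 J/(m^2 K) (given).
ω = 2π / 3.15×10^7 s = 1.99×10^-7 s⁻¹.
Cω = 2.08×10^8 × 1.99×10^-7 = 41.4 W/(m²·K).
F₀ = A × Cω = 0.709 × 41.4 = 29.4 W/m².

29.4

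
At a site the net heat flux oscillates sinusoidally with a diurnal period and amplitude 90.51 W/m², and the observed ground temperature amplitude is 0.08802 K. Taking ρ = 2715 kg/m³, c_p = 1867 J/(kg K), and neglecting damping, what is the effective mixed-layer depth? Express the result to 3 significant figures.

2.79 m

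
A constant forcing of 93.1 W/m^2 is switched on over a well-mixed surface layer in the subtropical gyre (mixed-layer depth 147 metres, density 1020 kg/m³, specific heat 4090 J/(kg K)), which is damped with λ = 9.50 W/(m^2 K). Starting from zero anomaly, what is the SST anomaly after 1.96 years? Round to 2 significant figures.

6.0 K

Areal heat capacity C = ρ c_p D = 1020 × 4090 × 147 = 6.13×10^8 J/(m^2 K).
τ = C / λ = 6.13×10^8 / 9.50 = 6.46×10^7 s.
Equilibrium anomaly ΔT_eq = F / λ = 93.1 / 9.50 = 9.80 K.
t = 1.96 years = 6.19×10^7 s, so t/τ = 0.958.
ΔT(t) = ΔT_eq (1 − e^(−t/τ)) = 9.80 × (1 − e^−0.958) = 6.04 K.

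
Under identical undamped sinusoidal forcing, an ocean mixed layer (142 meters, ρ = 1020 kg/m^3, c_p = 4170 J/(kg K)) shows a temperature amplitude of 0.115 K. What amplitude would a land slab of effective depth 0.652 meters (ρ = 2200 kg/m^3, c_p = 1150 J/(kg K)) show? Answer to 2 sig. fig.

42 K

C_ocean = 6.04×10^8 J/(m²·K); C_land = 1.65×10^6 J/(m²·K).
A ∝ 1/C ⇒ A_land = A_ocean × C_ocean/C_land = 0.115 × 366 = 42.1 K.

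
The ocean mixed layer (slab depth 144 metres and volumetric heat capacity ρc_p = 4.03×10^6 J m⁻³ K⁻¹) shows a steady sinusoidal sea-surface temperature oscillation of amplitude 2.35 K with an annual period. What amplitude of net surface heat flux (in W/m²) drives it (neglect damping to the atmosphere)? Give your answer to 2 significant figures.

270

Areal heat capacity C = ρc_p × D = 4.03×10^6 × 144 = 5.80×10^8 J/(m²·K).
ω = 2π / 3.15×10^7 s = 1.99×10^-7 s⁻¹.
Cω = 5.80×10^8 × 1.99×10^-7 = 116 W/(m²·K).
F₀ = A × Cω = 2.35 × 116 = 272 W/m².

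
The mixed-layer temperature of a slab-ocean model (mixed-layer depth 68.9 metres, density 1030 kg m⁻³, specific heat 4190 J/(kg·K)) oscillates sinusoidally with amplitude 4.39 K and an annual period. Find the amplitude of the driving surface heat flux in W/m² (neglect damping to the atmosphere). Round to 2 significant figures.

260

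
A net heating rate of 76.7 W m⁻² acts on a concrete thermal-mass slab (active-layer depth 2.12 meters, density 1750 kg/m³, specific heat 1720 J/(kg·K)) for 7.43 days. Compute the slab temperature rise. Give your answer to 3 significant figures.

7.72 K

Areal heat capacity C = ρ c_p D = 1750 × 1720 × 2.12 = 6.38×10^6 J m⁻² K⁻¹.
Net heat input Q = F Δt = 76.7 × (7.43 days × 86400 s/day) = 4.92×10^7 J/m².
ΔT = Q / C = 4.92×10^7 / 6.38×10^6 = 7.72 K.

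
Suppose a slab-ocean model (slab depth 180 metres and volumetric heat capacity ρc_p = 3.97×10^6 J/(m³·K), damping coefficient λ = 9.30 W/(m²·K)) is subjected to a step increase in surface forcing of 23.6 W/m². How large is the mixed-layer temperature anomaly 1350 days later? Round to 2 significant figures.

2.0 K

Areal heat capacity C = ρc_p × D = 3.97×10^6 × 180 = 7.15×10^8 J/(m^2 K).
τ = C / λ = 7.15×10^8 / 9.30 = 7.68×10^7 s.
Equilibrium anomaly ΔT_eq = F / λ = 23.6 / 9.30 = 2.54 K.
t = 1350 days = 1.17×10^8 s, so t/τ = 1.52.
ΔT(t) = ΔT_eq (1 − e^(−t/τ)) = 2.54 × (1 − e^−1.52) = 1.98 K.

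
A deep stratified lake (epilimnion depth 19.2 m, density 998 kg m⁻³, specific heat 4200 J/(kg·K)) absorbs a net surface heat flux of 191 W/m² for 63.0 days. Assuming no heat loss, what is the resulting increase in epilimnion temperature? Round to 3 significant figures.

12.9 K

Areal heat capacity C = ρ c_p D = 998 × 4200 × 19.2 = 8.05×10^7 J/(m²·K).
Net heat input Q = F Δt = 191 × (63.0 days × 86400 s/day) = 1.04×10^9 J/m².
ΔT = Q / C = 1.04×10^9 / 8.05×10^7 = 12.9 K.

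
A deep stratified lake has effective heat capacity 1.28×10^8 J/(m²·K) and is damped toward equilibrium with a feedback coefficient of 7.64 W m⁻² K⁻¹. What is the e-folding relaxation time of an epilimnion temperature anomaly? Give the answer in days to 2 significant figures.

Areal heat capacity C = 1.28×10^8 J/(m²·K) (given).
Relaxation time τ = C / λ = 1.28×10^8 / 7.64 = 1.68×10^7 s.
In days: 1.68×10^7 s / (86400 s/day) = 194 days.

190 days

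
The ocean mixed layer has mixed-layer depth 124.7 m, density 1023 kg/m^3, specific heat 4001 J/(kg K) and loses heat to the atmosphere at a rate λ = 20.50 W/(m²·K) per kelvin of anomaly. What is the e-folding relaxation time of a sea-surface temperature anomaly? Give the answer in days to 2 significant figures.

Areal heat capacity C = ρ c_p D = 1023 × 4001 × 124.7 = 5.10×10^8 J/(m²·K).
Relaxation time τ = C / λ = 5.10×10^8 / 20.50 = 2.49×10^7 s.
In days: 2.49×10^7 s / (86400 s/day) = 288 days.

290 days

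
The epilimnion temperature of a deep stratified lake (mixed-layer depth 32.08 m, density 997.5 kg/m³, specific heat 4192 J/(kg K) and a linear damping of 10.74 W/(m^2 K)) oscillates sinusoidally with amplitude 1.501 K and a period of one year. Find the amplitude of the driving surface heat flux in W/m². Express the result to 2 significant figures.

43

Areal heat capacity C = ρ c_p D = 997.5 × 4192 × 32.08 = 1.34×10^8 J/(m^2 K).
ω = 2π / 3.15×10^7 s = 1.99×10^-7 s⁻¹.
√((Cω)² + λ²) = √((26.7)² + 10.74²) = 28.8 W/(m²·K).
F₀ = A × √((Cω)²+λ²) = 1.501 × 28.8 = 43.2 W/m².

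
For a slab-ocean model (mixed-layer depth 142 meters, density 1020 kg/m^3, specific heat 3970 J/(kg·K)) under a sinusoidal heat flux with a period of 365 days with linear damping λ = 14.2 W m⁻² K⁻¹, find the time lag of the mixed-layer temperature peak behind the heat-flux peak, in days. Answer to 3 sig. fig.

Areal heat capacity C = ρ c_p D = 1020 × 3970 × 142 = 5.75×10^8 J/(m²·K).
ω = 2π / 3.15×10^7 s = 1.99×10^-7 s⁻¹.
Phase lag φ = arctan(Cω/λ) = arctan(115/14.2) = 1.45 rad.
Time lag = φ / ω = 1.45 / 1.99×10^-7 = 7.27×10^6 s = 84.1 days.

84.1 days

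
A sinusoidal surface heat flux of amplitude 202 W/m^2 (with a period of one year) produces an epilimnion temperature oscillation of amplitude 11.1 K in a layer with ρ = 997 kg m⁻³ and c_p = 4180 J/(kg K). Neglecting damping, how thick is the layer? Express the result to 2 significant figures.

22 m

ω = 2π / 3.15×10^7 s = 1.99×10^-7 s⁻¹.
Required C = F₀ / (A ω) = 202 / (11.1 × 1.99×10^-7) = 9.13×10^7 J/(m²·K).
D = C / (ρ c_p) = 9.13×10^7 / (997 × 4180) = 21.9 m.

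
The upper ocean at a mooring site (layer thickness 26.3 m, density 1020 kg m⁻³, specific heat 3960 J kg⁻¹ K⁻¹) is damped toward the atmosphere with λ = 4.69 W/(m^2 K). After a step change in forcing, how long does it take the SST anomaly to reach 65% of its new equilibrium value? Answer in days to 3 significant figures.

275 days

Areal heat capacity C = ρ c_p D = 1020 × 3960 × 26.3 = 1.06×10^8 J/(m^2 K).
τ = C / λ = 1.06×10^8 / 4.69 = 2.27×10^7 s.
Fraction reached: 1 − e^(−t/τ) = 0.65 ⇒ t = −τ ln(1 − 0.65) = τ × 1.05.
t = 2.38×10^7 s = 275 days.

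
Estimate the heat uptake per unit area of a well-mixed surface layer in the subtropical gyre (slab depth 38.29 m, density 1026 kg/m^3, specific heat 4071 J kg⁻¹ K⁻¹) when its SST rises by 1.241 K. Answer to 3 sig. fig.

Areal heat capacity C = ρ c_p D = 1026 × 4071 × 38.29 = 1.60×10^8 J/(m²·K).
ΔQ = C ΔT = 1.60×10^8 × 1.241 = 1.98×10^8 J/m².

1.98×10^8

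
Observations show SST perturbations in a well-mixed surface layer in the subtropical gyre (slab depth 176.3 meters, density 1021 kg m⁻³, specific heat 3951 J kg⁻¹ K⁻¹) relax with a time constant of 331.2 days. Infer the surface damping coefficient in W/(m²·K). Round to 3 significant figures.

24.9

Areal heat capacity C = ρ c_p D = 1021 × 3951 × 176.3 = 7.11×10^8 J/(m²·K).
τ = 331.2 days = 2.86×10^7 s.
λ = C / τ = 7.11×10^8 / 2.86×10^7 = 24.9 W/(m²·K).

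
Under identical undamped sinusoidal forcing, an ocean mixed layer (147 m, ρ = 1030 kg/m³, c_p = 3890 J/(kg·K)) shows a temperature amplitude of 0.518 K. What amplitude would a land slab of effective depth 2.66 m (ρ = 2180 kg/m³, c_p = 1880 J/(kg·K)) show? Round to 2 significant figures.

28 K

C_ocean = 5.89×10^8 J/(m²·K); C_land = 1.09×10^7 J/(m²·K).
A ∝ 1/C ⇒ A_land = A_ocean × C_ocean/C_land = 0.518 × 54.0 = 28.0 K.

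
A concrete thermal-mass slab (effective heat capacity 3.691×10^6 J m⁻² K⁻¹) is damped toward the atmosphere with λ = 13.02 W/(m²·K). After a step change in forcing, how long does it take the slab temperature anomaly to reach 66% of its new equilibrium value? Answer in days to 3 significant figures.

Areal heat capacity C = 3.691×10^6 J m⁻² K⁻¹ (given).
τ = C / λ = 3.69×10^6 / 13.02 = 2.83×10^5 s.
Fraction reached: 1 − e^(−t/τ) = 0.66 ⇒ t = −τ ln(1 − 0.66) = τ × 1.08.
t = 3.06×10^5 s = 3.54 days.

3.54 days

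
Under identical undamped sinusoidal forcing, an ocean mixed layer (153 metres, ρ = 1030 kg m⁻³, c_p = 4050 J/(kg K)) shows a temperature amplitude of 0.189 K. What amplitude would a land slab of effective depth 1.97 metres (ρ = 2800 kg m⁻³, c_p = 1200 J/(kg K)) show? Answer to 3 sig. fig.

18.2 K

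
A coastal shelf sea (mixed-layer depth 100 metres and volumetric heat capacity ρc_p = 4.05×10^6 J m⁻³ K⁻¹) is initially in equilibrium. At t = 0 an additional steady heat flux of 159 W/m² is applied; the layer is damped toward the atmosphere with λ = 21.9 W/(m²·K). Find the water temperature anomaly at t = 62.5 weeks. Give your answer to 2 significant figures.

6.3 K

Areal heat capacity C = ρc_p × D = 4.05×10^6 × 100 = 4.05×10^8 J/(m²·K).
τ = C / λ = 4.05×10^8 / 21.9 = 1.85×10^7 s.
Equilibrium anomaly ΔT_eq = F / λ = 159 / 21.9 = 7.26 K.
t = 62.5 weeks = 3.78×10^7 s, so t/τ = 2.04.
ΔT(t) = ΔT_eq (1 − e^(−t/τ)) = 7.26 × (1 − e^−2.04) = 6.32 K.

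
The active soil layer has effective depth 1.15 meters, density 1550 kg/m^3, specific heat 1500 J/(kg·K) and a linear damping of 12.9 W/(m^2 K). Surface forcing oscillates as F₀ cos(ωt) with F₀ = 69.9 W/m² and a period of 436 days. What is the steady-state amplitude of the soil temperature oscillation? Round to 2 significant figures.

5.4 K

Areal heat capacity C = ρ c_p D = 1550 × 1500 × 1.15 = 2.67×10^6 J m⁻² K⁻¹.
Angular frequency ω = 2π / T = 2π / 3.77×10^7 s = 1.67×10^-7 s⁻¹.
√((Cω)² + λ²) = √((0.446)² + 12.9²) = 12.9 W/(m²·K).
Amplitude A = F₀ / √((Cω)²+λ²) = 69.9 / 12.9 = 5.42 K.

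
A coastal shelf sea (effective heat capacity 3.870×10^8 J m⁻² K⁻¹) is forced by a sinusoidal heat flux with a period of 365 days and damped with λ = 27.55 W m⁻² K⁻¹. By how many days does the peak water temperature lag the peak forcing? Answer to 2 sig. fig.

Areal heat capacity C = 3.870×10^8 J m⁻² K⁻¹ (given).
ω = 2π / 3.15×10^7 s = 1.99×10^-7 s⁻¹.
Phase lag φ = arctan(Cω/λ) = arctan(77.1/27.55) = 1.23 rad.
Time lag = φ / ω = 1.23 / 1.99×10^-7 = 6.16×10^6 s = 71.3 days.

71 days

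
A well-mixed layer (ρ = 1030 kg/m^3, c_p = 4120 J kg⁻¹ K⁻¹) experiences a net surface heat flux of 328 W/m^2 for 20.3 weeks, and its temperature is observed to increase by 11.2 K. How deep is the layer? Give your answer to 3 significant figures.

84.7 m

Heat input Q = F Δt = 328 × 1.23×10^7 s = 4.03×10^9 J/m².
Required areal heat capacity C = Q / ΔT = 3.60×10^8 J/(m²·K).
Depth D = C / (ρ c_p) = 3.60×10^8 / (1030 × 4120) = 84.7 m.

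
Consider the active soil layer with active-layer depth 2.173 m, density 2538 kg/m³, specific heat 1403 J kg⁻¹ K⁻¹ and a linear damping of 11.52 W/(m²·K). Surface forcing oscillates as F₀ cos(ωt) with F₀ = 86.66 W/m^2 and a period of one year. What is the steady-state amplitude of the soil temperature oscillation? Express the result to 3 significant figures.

Areal heat capacity C = ρ c_p D = 2538 × 1403 × 2.173 = 7.74×10^6 J m⁻² K⁻¹.
Angular frequency ω = 2π / T = 2π / 3.15×10^7 s = 1.99×10^-7 s⁻¹.
√((Cω)² + λ²) = √((1.54)² + 11.52²) = 11.6 W/(m²·K).
Amplitude A = F₀ / √((Cω)²+λ²) = 86.66 / 11.6 = 7.46 K.

7.46 K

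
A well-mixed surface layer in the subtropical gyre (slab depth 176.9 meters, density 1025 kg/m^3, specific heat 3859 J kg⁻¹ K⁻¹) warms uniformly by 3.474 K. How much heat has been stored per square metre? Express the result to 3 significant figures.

2.43×10^9

Areal heat capacity C = ρ c_p D = 1025 × 3859 × 176.9 = 7.00×10^8 J m⁻² K⁻¹.
ΔQ = C ΔT = 7.00×10^8 × 3.474 = 2.43×10^9 J/m².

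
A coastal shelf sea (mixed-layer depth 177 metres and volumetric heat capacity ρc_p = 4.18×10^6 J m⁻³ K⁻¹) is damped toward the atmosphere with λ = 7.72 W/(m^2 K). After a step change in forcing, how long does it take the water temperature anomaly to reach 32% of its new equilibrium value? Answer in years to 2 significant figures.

1.2 years

Areal heat capacity C = ρc_p × D = 4.18×10^6 × 177 = 7.40×10^8 J m⁻² K⁻¹.
τ = C / λ = 7.40×10^8 / 7.72 = 9.58×10^7 s.
Fraction reached: 1 − e^(−t/τ) = 0.32 ⇒ t = −τ ln(1 − 0.32) = τ × 0.386.
t = 3.70×10^7 s = 1.17 years.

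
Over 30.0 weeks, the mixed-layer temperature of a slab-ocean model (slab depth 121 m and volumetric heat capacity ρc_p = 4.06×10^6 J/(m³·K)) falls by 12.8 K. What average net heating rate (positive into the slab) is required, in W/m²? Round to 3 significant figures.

-347

Areal heat capacity C = ρc_p × D = 4.06×10^6 × 121 = 4.91×10^8 J m⁻² K⁻¹.
Required heat per unit area: Q = C ΔT = 4.91×10^8 × -12.8 = -6.29×10^9 J/m².
Flux F = Q / Δt = -6.29×10^9 / 1.81×10^7 s = -347 W/m².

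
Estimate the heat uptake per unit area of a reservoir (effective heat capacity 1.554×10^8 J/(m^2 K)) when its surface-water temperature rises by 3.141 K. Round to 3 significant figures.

Areal heat capacity C = 1.554×10^8 J/(m^2 K) (given).
ΔQ = C ΔT = 1.55×10^8 × 3.141 = 4.88×10^8 J/m².

4.88×10^8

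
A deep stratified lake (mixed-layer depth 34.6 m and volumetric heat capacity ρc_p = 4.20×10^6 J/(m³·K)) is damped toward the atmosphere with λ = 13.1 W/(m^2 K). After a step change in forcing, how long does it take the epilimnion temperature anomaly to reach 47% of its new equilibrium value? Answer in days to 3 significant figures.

81.5 days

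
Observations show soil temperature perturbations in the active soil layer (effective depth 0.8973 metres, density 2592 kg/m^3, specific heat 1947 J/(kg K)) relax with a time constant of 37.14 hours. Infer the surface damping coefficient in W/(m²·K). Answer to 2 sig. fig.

34

Areal heat capacity C = ρ c_p D = 2592 × 1947 × 0.8973 = 4.53×10^6 J/(m²·K).
τ = 37.14 hours = 1.34×10^5 s.
λ = C / τ = 4.53×10^6 / 1.34×10^5 = 33.9 W/(m²·K).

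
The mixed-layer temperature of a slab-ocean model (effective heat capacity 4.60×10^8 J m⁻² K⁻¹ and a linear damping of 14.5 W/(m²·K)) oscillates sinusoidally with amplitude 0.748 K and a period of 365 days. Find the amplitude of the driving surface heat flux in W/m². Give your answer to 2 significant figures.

69

Areal heat capacity C = 4.60×10^8 J m⁻² K⁻¹ (given).
ω = 2π / 3.15×10^7 s = 1.99×10^-7 s⁻¹.
√((Cω)² + λ²) = √((91.6)² + 14.5²) = 92.8 W/(m²·K).
F₀ = A × √((Cω)²+λ²) = 0.748 × 92.8 = 69.4 W/m².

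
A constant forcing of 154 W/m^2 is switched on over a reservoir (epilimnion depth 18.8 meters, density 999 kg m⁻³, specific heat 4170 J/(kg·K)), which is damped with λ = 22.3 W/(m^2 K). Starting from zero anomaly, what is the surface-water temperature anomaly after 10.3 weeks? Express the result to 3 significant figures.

Areal heat capacity C = ρ c_p D = 999 × 4170 × 18.8 = 7.83×10^7 J/(m^2 K).
τ = C / λ = 7.83×10^7 / 22.3 = 3.51×10^6 s.
Equilibrium anomaly ΔT_eq = F / λ = 154 / 22.3 = 6.91 K.
t = 10.3 weeks = 6.23×10^6 s, so t/τ = 1.77.
ΔT(t) = ΔT_eq (1 − e^(−t/τ)) = 6.91 × (1 − e^−1.77) = 5.73 K.

5.73 K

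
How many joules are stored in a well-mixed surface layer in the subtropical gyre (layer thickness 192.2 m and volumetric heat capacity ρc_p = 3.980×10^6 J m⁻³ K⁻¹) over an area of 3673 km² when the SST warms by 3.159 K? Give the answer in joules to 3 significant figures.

8.88×10^18 J

Areal heat capacity C = ρc_p × D = 3.980×10^6 × 192.2 = 7.65×10^8 J/(m^2 K).
Heat per unit area: q = C ΔT = 7.65×10^8 × 3.159 = 2.42×10^9 J/m².
Total heat: Q = q × A = 2.42×10^9 × (3673 × 10⁶ m²) = 8.88×10^18 J.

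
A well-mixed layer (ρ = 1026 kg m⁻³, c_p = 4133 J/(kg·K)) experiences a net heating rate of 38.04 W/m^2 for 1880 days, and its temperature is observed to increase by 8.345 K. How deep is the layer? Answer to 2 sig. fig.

Heat input Q = F Δt = 38.04 × 1.62×10^8 s = 6.18×10^9 J/m².
Required areal heat capacity C = Q / ΔT = 7.40×10^8 J/(m²·K).
Depth D = C / (ρ c_p) = 7.40×10^8 / (1026 × 4133) = 175 m.

170 m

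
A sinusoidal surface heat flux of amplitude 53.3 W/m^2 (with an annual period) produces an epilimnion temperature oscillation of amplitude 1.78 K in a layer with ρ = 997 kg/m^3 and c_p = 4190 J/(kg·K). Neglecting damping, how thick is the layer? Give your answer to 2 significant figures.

36 m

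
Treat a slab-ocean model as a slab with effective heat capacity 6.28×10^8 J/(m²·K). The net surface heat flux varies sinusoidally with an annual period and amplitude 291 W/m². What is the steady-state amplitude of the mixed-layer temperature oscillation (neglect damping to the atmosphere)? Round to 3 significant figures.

Areal heat capacity C = 6.28×10^8 J/(m²·K) (given).
Angular frequency ω = 2π / T = 2π / 3.15×10^7 s = 1.99×10^-7 s⁻¹.
Cω = 6.28×10^8 × 1.99×10^-7 = 125 W/(m²·K).
Amplitude A = F₀ / (Cω) = 291 / 125 = 2.33 K.

2.33 K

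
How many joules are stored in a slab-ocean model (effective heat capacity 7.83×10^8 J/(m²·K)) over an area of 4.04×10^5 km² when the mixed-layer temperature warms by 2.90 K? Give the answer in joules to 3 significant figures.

9.17×10^20 J

Areal heat capacity C = 7.83×10^8 J/(m²·K) (given).
Heat per unit area: q = C ΔT = 7.83×10^8 × 2.90 = 2.27×10^9 J/m².
Total heat: Q = q × A = 2.27×10^9 × (4.04×10^5 × 10⁶ m²) = 9.17×10^20 J.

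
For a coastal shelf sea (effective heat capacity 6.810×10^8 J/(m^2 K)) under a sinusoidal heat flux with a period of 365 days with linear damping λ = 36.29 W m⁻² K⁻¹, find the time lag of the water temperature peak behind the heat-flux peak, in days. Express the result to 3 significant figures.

76.1 days

Areal heat capacity C = 6.810×10^8 J/(m^2 K) (given).
ω = 2π / 3.15×10^7 s = 1.99×10^-7 s⁻¹.
Phase lag φ = arctan(Cω/λ) = arctan(136/36.29) = 1.31 rad.
Time lag = φ / ω = 1.31 / 1.99×10^-7 = 6.57×10^6 s = 76.1 days.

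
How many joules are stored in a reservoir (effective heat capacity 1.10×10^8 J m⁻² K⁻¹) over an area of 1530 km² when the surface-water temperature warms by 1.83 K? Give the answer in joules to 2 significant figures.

3.1×10^17 J

Areal heat capacity C = 1.10×10^8 J m⁻² K⁻¹ (given).
Heat per unit area: q = C ΔT = 1.10×10^8 × 1.83 = 2.01×10^8 J/m².
Total heat: Q = q × A = 2.01×10^8 × (1530 × 10⁶ m²) = 3.08×10^17 J.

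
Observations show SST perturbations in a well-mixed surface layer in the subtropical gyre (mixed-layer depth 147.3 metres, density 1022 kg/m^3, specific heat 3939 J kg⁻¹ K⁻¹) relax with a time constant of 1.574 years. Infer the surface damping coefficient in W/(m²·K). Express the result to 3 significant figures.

11.9

Areal heat capacity C = ρ c_p D = 1022 × 3939 × 147.3 = 5.93×10^8 J/(m²·K).
τ = 1.574 years = 4.97×10^7 s.
λ = C / τ = 5.93×10^8 / 4.97×10^7 = 11.9 W/(m²·K).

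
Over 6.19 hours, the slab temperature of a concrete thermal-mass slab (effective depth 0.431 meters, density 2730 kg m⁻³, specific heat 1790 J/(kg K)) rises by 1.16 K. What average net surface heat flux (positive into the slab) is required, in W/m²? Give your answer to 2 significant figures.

Areal heat capacity C = ρ c_p D = 2730 × 1790 × 0.431 = 2.11×10^6 J/(m²·K).
Required heat per unit area: Q = C ΔT = 2.11×10^6 × 1.16 = 2.44×10^6 J/m².
Flux F = Q / Δt = 2.44×10^6 / 22300 s = 110 W/m².

110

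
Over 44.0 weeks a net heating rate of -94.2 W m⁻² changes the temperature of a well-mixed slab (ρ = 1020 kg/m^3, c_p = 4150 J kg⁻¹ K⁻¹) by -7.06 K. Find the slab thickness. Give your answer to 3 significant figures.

83.9 m

Heat input Q = F Δt = -94.2 × 2.66×10^7 s = -2.51×10^9 J/m².
Required areal heat capacity C = Q / ΔT = 3.55×10^8 J/(m²·K).
Depth D = C / (ρ c_p) = 3.55×10^8 / (1020 × 4150) = 83.9 m.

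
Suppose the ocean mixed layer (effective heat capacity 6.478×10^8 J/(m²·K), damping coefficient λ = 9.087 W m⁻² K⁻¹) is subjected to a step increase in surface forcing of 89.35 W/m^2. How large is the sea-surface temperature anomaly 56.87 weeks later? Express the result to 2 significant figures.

3.8 K

Areal heat capacity C = 6.478×10^8 J/(m²·K) (given).
τ = C / λ = 6.48×10^8 / 9.087 = 7.13×10^7 s.
Equilibrium anomaly ΔT_eq = F / λ = 89.35 / 9.087 = 9.83 K.
t = 56.87 weeks = 3.44×10^7 s, so t/τ = 0.482.
ΔT(t) = ΔT_eq (1 − e^(−t/τ)) = 9.83 × (1 − e^−0.482) = 3.76 K.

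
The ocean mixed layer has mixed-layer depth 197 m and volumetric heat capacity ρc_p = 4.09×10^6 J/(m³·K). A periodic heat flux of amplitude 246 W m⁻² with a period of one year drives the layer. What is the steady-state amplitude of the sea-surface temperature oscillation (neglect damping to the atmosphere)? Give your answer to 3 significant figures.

Areal heat capacity C = ρc_p × D = 4.09×10^6 × 197 = 8.06×10^8 J m⁻² K⁻¹.
Angular frequency ω = 2π / T = 2π / 3.15×10^7 s = 1.99×10^-7 s⁻¹.
Cω = 8.06×10^8 × 1.99×10^-7 = 161 W/(m²·K).
Amplitude A = F₀ / (Cω) = 246 / 161 = 1.53 K.

1.53 K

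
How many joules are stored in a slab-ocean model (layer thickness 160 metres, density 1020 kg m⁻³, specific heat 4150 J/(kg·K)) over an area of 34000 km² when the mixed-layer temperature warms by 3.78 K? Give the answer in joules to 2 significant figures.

8.7×10^19 J

Areal heat capacity C = ρ c_p D = 1020 × 4150 × 160 = 6.77×10^8 J m⁻² K⁻¹.
Heat per unit area: q = C ΔT = 6.77×10^8 × 3.78 = 2.56×10^9 J/m².
Total heat: Q = q × A = 2.56×10^9 × (34000 × 10⁶ m²) = 8.70×10^19 J.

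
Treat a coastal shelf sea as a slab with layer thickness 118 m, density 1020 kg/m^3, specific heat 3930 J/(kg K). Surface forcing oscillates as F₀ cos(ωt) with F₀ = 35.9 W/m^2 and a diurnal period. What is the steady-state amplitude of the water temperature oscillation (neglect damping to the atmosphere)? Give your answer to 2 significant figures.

0.0010 K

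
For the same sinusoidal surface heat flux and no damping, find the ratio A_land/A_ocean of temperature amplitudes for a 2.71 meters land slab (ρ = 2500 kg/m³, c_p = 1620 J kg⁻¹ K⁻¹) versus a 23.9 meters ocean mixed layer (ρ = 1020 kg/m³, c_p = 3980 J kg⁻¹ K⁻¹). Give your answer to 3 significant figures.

C_ocean = 1020 × 3980 × 23.9 = 9.70×10^7 J/(m²·K).
C_land = 2500 × 1620 × 2.71 = 1.10×10^7 J/(m²·K).
Undamped amplitude ∝ 1/C, so A_land/A_ocean = C_ocean/C_land = 8.84.

8.84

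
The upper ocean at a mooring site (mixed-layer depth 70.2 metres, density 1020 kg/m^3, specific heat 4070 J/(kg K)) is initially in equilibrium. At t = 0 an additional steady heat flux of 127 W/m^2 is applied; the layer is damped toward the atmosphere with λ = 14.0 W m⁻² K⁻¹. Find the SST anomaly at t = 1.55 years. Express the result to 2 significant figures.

Areal heat capacity C = ρ c_p D = 1020 × 4070 × 70.2 = 2.91×10^8 J/(m^2 K).
τ = C / λ = 2.91×10^8 / 14.0 = 2.08×10^7 s.
Equilibrium anomaly ΔT_eq = F / λ = 127 / 14.0 = 9.07 K.
t = 1.55 years = 4.89×10^7 s, so t/τ = 2.35.
ΔT(t) = ΔT_eq (1 − e^(−t/τ)) = 9.07 × (1 − e^−2.35) = 8.21 K.

8.2 K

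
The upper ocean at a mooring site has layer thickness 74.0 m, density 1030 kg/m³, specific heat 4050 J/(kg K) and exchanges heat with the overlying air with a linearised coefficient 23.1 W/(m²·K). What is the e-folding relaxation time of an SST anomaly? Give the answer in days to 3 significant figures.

Areal heat capacity C = ρ c_p D = 1030 × 4050 × 74.0 = 3.09×10^8 J/(m^2 K).
Relaxation time τ = C / λ = 3.09×10^8 / 23.1 = 1.34×10^7 s.
In days: 1.34×10^7 s / (86400 s/day) = 155 days.

155 days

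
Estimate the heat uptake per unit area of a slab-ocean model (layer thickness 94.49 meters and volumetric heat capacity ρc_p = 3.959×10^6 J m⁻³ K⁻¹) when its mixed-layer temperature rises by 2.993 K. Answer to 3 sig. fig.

Areal heat capacity C = ρc_p × D = 3.959×10^6 × 94.49 = 3.74×10^8 J/(m²·K).
ΔQ = C ΔT = 3.74×10^8 × 2.993 = 1.12×10^9 J/m².

1.12×10^9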